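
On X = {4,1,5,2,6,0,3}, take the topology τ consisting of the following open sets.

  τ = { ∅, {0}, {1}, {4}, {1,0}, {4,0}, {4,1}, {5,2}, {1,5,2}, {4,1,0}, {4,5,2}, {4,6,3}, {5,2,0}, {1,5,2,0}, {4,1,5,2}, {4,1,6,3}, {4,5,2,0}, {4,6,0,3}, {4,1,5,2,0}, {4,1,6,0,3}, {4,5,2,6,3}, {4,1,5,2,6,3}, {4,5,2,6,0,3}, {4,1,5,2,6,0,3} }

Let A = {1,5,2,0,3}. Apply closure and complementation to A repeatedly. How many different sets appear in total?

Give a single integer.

6

cl via duality: int({4,6}) = {4}, so X∖{4} = {1,5,2,6,0,3}
Write k for closure, c for complement:
  1. A     = {1,5,2,0,3}
  2. kA    = {1,5,2,6,0,3}
  3. cA    = {4,6}
  4. ckA   = {4}
  5. kcA   = {4,6,3}
  6. ckcA  = {1,5,2,0}
applying k or c yields no new set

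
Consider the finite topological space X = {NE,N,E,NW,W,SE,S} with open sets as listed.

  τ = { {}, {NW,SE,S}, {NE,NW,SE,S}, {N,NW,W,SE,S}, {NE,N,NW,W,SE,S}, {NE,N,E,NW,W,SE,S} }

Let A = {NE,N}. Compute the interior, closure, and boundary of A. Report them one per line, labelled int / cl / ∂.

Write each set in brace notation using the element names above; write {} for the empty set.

int(A) = {}
cl(A)  = {NE,N,E,W}
∂A     = {NE,N,E,W}

open subsets of A: {}; so int(A) = {}
closure: X∖int(X∖A) = X∖{NW,SE,S} = {NE,N,E,W}
∂A = {NE,N,E,W} minus {} = {NE,N,E,W}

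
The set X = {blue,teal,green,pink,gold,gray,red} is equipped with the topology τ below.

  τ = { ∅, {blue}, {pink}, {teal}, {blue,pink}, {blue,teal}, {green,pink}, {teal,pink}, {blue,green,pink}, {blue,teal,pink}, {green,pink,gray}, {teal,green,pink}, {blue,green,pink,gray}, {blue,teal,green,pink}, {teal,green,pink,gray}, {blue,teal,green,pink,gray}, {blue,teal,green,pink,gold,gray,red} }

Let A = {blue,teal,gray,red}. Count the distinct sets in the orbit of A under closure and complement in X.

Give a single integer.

8

X∖A={green,pink,gold}, int(X∖A)={green,pink}, hence cl(A)={blue,teal,gold,gray,red}
Orbit (k=closure, c=complement):
  1. A     = {blue,teal,gray,red}
  2. kA    = {blue,teal,gold,gray,red}
  3. cA    = {green,pink,gold}
  4. ckA   = {green,pink}
  5. kcA   = {green,pink,gold,gray,red}
  6. ckcA  = {blue,teal}
  7. kckcA = {blue,teal,gold,red}
  8. ckckcA = {green,pink,gray}
(closed under both — stop)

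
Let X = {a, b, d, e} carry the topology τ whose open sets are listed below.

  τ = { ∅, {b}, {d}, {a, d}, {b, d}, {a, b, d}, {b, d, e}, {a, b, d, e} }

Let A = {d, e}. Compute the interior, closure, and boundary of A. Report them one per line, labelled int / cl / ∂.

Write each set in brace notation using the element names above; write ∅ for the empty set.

open subsets of A: ∅, {d}; so int(A) = {d}
closure: X∖int(X∖A) = X∖{b} = {a, d, e}
∂A = {a, d, e} minus {d} = {a, e}

int(A) = {d}
cl(A)  = {a, d, e}
∂A     = {a, e}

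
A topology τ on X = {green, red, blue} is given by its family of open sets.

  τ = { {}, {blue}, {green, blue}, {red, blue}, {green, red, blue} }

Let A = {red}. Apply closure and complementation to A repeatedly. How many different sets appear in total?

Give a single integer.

4

complement {green, blue}; its interior {green, blue}; cl(A) = X∖{green, blue} = {red}
With k = closure, c = complement:
  1. A     = {red}
  2. cA    = {green, blue}
  3. kcA   = {green, red, blue}
  4. ckcA  = {}
k, c of each give nothing new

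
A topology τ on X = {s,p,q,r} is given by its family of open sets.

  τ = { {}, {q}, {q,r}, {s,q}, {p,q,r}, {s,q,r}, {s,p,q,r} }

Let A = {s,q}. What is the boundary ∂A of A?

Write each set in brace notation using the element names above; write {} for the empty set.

{p,r}

open subsets of A: {}, {q}, {s,q}; so int(A) = {s,q}
closure: X∖int(X∖A) = X∖{} = {s,p,q,r}
∂A = {s,p,q,r} minus {s,q} = {p,r}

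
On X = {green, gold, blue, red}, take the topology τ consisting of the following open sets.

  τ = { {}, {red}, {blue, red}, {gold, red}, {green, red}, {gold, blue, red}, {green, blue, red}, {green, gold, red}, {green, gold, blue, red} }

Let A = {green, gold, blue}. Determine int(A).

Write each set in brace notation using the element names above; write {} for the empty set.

{}

interior: largest open inside A is {} (from {})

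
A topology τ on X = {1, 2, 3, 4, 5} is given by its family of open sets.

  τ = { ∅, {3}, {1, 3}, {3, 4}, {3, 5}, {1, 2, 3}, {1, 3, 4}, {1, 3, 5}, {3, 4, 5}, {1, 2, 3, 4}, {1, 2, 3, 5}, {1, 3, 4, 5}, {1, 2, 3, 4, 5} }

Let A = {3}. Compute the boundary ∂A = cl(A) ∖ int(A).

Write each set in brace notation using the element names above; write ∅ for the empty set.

U open, U⊆A: ∅, {3}. int(A) = ⋃ = {3}
X∖A={1, 2, 4, 5}, int(X∖A)=∅, hence cl(A)={1, 2, 3, 4, 5}
∂A: remove int from cl → {1, 2, 4, 5}

{1, 2, 4, 5}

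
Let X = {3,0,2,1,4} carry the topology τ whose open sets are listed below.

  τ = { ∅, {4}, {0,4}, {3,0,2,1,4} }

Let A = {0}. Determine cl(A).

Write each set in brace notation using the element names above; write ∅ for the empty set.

{3,0,2,1}

X∖A={3,2,1,4}, int(X∖A)={4}, hence cl(A)={3,0,2,1}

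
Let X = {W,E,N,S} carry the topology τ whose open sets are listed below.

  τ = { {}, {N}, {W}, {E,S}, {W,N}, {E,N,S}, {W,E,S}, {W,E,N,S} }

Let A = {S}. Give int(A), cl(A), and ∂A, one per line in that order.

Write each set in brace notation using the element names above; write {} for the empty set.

interior: largest open inside A is {} (from {})
cl via duality: int({W,E,N}) = {W,N}, so X∖{W,N} = {E,S}
cl∖int = {E,S}

int(A) = {}
cl(A)  = {E,S}
∂A     = {E,S}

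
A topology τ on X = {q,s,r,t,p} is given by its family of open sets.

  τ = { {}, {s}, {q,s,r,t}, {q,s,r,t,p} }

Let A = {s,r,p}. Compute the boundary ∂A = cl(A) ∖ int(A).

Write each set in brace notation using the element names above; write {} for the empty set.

opens ⊆ A: {}, {s}; union → int = {s}
complement {q,t}; its interior {}; cl(A) = X∖{} = {q,s,r,t,p}
boundary = {q,s,r,t,p} ∖ {s} = {q,r,t,p}

{q,r,t,p}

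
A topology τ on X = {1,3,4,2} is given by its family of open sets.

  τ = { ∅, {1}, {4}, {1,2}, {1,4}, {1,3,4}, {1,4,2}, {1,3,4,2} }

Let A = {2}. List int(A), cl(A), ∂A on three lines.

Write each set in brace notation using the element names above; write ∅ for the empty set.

open subsets of A: ∅; so int(A) = ∅
closure: X∖int(X∖A) = X∖{1,3,4} = {2}
∂A = {2} minus ∅ = {2}

int(A) = ∅
cl(A)  = {2}
∂A     = {2}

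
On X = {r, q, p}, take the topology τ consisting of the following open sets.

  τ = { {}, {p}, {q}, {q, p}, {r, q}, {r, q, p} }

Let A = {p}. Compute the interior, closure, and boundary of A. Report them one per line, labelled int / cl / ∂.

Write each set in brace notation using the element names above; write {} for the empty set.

U open, U⊆A: {}, {p}. int(A) = ⋃ = {p}
X∖A={r, q}, int(X∖A)={r, q}, hence cl(A)={p}
∂A: remove int from cl → {}

int(A) = {p}
cl(A)  = {p}
∂A     = {}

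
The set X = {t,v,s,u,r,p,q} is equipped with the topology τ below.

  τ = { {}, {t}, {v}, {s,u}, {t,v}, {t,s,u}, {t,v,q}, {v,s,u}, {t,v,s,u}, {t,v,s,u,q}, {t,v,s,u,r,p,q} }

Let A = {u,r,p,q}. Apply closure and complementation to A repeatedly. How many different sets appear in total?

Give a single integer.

closure: X∖int(X∖A) = X∖{t,v} = {s,u,r,p,q}
Let k=closure and c=complement:
  1. A     = {u,r,p,q}
  2. kA    = {s,u,r,p,q}
  3. cA    = {t,v,s}
  4. ckA   = {t,v}
  5. kcA   = {t,v,s,u,r,p,q}
  6. kckA  = {t,v,r,p,q}
  7. ckcA  = {}
  8. ckckA = {s,u}
  9. kckckA = {s,u,r,p}
  10. ckckckA = {t,v,q}
— saturated at 10

10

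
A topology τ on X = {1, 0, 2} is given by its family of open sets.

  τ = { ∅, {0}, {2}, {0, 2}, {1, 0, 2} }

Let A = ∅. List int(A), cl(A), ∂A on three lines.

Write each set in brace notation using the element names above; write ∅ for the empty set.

open subsets of A: ∅; so int(A) = ∅
closure: X∖int(X∖A) = X∖{1, 0, 2} = ∅
∂A = ∅ minus ∅ = ∅

int(A) = ∅
cl(A)  = ∅
∂A     = ∅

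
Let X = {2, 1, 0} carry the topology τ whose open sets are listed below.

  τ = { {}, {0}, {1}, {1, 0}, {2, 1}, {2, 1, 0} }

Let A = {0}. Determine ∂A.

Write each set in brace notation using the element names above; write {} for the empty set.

opens ⊆ A: {}, {0}; union → int = {0}
complement {2, 1}; its interior {2, 1}; cl(A) = X∖{2, 1} = {0}
boundary = {0} ∖ {0} = {}

{}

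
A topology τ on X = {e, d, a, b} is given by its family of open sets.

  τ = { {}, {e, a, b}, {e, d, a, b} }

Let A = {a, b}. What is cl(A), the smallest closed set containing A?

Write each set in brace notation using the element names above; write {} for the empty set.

{e, d, a, b}

X∖A={e, d}, int(X∖A)={}, hence cl(A)={e, d, a, b}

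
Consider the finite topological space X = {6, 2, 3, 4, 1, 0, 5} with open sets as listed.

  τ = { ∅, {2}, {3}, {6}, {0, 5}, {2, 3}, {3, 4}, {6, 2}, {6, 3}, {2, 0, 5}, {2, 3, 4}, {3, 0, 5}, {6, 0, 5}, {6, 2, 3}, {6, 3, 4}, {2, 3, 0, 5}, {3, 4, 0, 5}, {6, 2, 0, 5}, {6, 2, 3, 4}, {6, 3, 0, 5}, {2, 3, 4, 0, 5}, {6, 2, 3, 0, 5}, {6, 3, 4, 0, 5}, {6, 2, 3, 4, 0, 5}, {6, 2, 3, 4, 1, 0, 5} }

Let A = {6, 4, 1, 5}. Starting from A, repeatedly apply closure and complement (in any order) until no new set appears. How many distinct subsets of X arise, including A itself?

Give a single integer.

X∖A={2, 3, 0}, int(X∖A)={2, 3}, hence cl(A)={6, 4, 1, 0, 5}
Orbit (k=closure, c=complement):
  1. A     = {6, 4, 1, 5}
  2. kA    = {6, 4, 1, 0, 5}
  3. cA    = {2, 3, 0}
  4. ckA   = {2, 3}
  5. kcA   = {2, 3, 4, 1, 0, 5}
  6. kckA  = {2, 3, 4, 1}
  7. ckcA  = {6}
  8. ckckA = {6, 0, 5}
  9. kckcA = {6, 1}
  10. kckckA = {6, 1, 0, 5}
  11. ckckcA = {2, 3, 4, 0, 5}
  12. ckckckA = {2, 3, 4}
(closed under both — stop)

12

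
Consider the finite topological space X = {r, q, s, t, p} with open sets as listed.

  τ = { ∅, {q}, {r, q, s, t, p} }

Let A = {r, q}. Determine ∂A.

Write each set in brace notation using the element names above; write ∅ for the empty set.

{r, s, t, p}

interior: largest open inside A is {q} (from ∅, {q})
cl via duality: int({s, t, p}) = ∅, so X∖∅ = {r, q, s, t, p}
cl∖int = {r, s, t, p}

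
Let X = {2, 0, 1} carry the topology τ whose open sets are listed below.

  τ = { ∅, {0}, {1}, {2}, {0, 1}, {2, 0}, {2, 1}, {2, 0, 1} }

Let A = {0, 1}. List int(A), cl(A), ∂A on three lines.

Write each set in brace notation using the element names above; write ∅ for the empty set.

int(A) = {0, 1}
cl(A)  = {0, 1}
∂A     = ∅

opens ⊆ A: ∅, {0}, {1}, {0, 1}; union → int = {0, 1}
complement {2}; its interior {2}; cl(A) = X∖{2} = {0, 1}
boundary = {0, 1} ∖ {0, 1} = ∅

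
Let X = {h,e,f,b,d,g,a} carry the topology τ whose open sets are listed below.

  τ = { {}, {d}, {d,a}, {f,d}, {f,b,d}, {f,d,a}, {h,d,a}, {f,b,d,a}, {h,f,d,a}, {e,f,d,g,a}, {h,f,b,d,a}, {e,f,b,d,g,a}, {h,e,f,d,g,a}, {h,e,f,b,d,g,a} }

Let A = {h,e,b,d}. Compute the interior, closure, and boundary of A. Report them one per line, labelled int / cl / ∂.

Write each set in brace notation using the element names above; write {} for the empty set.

int(A) = {d}
cl(A)  = {h,e,f,b,d,g,a}
∂A     = {h,e,f,b,g,a}

interior: largest open inside A is {d} (from {}, {d})
cl via duality: int({f,g,a}) = {}, so X∖{} = {h,e,f,b,d,g,a}
cl∖int = {h,e,f,b,g,a}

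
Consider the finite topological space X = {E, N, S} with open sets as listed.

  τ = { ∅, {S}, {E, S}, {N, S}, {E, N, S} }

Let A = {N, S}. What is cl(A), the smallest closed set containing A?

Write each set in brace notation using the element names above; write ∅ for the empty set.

{E, N, S}

closure: X∖int(X∖A) = X∖∅ = {E, N, S}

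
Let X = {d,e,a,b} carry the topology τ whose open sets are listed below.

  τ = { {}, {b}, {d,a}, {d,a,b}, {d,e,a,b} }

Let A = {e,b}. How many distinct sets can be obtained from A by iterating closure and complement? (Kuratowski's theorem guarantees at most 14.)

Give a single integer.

complement {d,a}; its interior {d,a}; cl(A) = X∖{d,a} = {e,b}
With k = closure, c = complement:
  1. A     = {e,b}
  2. cA    = {d,a}
  3. kcA   = {d,e,a}
  4. ckcA  = {b}
k, c of each give nothing new

4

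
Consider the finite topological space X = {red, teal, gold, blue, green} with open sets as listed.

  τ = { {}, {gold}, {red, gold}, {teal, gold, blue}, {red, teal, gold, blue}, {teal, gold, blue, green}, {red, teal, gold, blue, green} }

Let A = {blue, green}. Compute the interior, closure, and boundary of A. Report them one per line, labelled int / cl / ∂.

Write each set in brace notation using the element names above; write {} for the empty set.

U open, U⊆A: {}. int(A) = ⋃ = {}
X∖A={red, teal, gold}, int(X∖A)={red, gold}, hence cl(A)={teal, blue, green}
∂A: remove int from cl → {teal, blue, green}

int(A) = {}
cl(A)  = {teal, blue, green}
∂A     = {teal, blue, green}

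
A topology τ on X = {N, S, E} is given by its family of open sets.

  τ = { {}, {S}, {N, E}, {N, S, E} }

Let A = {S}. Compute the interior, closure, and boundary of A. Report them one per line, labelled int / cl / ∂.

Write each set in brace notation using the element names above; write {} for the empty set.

U open, U⊆A: {}, {S}. int(A) = ⋃ = {S}
X∖A={N, E}, int(X∖A)={N, E}, hence cl(A)={S}
∂A: remove int from cl → {}

int(A) = {S}
cl(A)  = {S}
∂A     = {}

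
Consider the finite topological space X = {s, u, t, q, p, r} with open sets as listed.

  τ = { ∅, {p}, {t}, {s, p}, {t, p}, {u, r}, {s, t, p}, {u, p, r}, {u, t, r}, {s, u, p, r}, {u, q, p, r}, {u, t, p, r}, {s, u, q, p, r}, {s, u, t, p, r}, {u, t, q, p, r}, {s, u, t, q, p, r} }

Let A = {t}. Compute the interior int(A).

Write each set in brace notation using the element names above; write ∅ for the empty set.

U open, U⊆A: ∅, {t}. int(A) = ⋃ = {t}

{t}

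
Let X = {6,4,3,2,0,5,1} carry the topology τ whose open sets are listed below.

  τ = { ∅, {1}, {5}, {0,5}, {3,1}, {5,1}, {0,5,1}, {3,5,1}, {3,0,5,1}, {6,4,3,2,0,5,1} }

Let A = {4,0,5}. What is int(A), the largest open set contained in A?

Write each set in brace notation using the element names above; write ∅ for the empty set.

U open, U⊆A: ∅, {5}, {0,5}. int(A) = ⋃ = {0,5}

{0,5}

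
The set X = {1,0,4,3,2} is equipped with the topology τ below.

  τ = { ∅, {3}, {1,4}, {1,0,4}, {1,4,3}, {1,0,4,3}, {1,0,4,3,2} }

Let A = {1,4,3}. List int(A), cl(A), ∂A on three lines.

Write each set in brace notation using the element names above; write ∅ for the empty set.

open subsets of A: ∅, {3}, {1,4}, {1,4,3}; so int(A) = {1,4,3}
closure: X∖int(X∖A) = X∖∅ = {1,0,4,3,2}
∂A = {1,0,4,3,2} minus {1,4,3} = {0,2}

int(A) = {1,4,3}
cl(A)  = {1,0,4,3,2}
∂A     = {0,2}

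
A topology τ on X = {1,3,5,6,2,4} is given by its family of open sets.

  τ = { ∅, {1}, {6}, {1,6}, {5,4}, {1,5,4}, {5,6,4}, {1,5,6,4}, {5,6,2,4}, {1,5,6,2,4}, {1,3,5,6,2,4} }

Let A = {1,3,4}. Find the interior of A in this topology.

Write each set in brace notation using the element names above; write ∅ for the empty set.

{1}

U open, U⊆A: ∅, {1}. int(A) = ⋃ = {1}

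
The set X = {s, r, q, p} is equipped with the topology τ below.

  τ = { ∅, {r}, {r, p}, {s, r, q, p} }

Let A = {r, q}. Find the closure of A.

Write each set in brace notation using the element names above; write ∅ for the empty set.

cl via duality: int({s, p}) = ∅, so X∖∅ = {s, r, q, p}

{s, r, q, p}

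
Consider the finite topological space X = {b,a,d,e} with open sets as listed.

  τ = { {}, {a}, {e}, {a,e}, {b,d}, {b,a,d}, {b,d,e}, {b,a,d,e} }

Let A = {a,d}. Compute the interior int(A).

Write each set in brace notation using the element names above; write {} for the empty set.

{a}

open subsets of A: {}, {a}; so int(A) = {a}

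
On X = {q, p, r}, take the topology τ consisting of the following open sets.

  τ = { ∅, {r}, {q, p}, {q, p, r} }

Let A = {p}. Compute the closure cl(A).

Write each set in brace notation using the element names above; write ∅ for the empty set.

complement {q, r}; its interior {r}; cl(A) = X∖{r} = {q, p}

{q, p}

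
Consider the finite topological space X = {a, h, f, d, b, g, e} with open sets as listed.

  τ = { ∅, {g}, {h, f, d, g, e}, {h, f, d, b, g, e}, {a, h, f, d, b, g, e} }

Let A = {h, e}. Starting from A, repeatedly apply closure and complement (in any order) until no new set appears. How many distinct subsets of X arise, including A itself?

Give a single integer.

X∖A={a, f, d, b, g}, int(X∖A)={g}, hence cl(A)={a, h, f, d, b, e}
Orbit (k=closure, c=complement):
  1. A     = {h, e}
  2. kA    = {a, h, f, d, b, e}
  3. cA    = {a, f, d, b, g}
  4. ckA   = {g}
  5. kcA   = {a, h, f, d, b, g, e}
  6. ckcA  = ∅
(closed under both — stop)

6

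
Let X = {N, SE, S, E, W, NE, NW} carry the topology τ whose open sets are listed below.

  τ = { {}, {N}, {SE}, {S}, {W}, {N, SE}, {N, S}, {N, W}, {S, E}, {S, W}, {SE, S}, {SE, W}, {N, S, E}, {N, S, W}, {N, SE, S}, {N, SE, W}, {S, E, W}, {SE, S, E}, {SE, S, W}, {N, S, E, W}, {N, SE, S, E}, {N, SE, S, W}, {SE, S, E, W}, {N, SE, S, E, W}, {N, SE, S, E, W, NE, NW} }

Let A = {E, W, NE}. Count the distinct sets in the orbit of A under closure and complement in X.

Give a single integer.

8

cl via duality: int({N, SE, S, NW}) = {N, SE, S}, so X∖{N, SE, S} = {E, W, NE, NW}
Write k for closure, c for complement:
  1. A     = {E, W, NE}
  2. kA    = {E, W, NE, NW}
  3. cA    = {N, SE, S, NW}
  4. ckA   = {N, SE, S}
  5. kcA   = {N, SE, S, E, NE, NW}
  6. ckcA  = {W}
  7. kckcA = {W, NE, NW}
  8. ckckcA = {N, SE, S, E}
applying k or c yields no new set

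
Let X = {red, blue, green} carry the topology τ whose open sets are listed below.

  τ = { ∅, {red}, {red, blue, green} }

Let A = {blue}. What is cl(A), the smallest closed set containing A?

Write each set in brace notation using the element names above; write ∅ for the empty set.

{blue, green}

closure: X∖int(X∖A) = X∖{red} = {blue, green}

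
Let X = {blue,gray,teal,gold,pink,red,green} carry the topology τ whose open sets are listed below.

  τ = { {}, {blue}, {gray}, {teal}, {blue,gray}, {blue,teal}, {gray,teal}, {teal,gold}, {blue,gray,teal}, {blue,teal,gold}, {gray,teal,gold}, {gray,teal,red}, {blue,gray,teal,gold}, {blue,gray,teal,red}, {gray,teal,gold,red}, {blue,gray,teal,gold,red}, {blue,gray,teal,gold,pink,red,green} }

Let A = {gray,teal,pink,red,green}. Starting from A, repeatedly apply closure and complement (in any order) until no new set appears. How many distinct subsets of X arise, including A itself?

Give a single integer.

closure: X∖int(X∖A) = X∖{blue} = {gray,teal,gold,pink,red,green}
Let k=closure and c=complement:
  1. A     = {gray,teal,pink,red,green}
  2. kA    = {gray,teal,gold,pink,red,green}
  3. cA    = {blue,gold}
  4. ckA   = {blue}
  5. kcA   = {blue,gold,pink,green}
  6. kckA  = {blue,pink,green}
  7. ckcA  = {gray,teal,red}
  8. ckckA = {gray,teal,gold,red}
— saturated at 8

8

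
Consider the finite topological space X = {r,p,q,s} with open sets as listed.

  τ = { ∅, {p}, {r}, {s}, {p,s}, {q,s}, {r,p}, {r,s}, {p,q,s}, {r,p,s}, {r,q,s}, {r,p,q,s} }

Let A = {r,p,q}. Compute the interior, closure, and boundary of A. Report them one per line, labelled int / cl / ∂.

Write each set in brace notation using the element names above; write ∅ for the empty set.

interior: largest open inside A is {r,p} (from ∅, {r}, {p}, {r,p})
cl via duality: int({s}) = {s}, so X∖{s} = {r,p,q}
cl∖int = {q}

int(A) = {r,p}
cl(A)  = {r,p,q}
∂A     = {q}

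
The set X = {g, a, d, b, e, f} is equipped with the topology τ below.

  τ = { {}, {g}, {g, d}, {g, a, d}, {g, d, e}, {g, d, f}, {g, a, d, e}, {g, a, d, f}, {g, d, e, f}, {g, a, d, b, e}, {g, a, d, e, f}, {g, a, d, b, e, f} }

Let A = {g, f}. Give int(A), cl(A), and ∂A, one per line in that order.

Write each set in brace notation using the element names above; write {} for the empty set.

U open, U⊆A: {}, {g}. int(A) = ⋃ = {g}
X∖A={a, d, b, e}, int(X∖A)={}, hence cl(A)={g, a, d, b, e, f}
∂A: remove int from cl → {a, d, b, e, f}

int(A) = {g}
cl(A)  = {g, a, d, b, e, f}
∂A     = {a, d, b, e, f}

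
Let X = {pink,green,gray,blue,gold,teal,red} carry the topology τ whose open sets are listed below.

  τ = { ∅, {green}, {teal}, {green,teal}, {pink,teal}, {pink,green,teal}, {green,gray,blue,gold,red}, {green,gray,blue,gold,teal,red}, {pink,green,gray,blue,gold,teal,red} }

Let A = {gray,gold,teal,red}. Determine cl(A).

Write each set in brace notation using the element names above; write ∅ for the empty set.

cl via duality: int({pink,green,blue}) = {green}, so X∖{green} = {pink,gray,blue,gold,teal,red}

{pink,gray,blue,gold,teal,red}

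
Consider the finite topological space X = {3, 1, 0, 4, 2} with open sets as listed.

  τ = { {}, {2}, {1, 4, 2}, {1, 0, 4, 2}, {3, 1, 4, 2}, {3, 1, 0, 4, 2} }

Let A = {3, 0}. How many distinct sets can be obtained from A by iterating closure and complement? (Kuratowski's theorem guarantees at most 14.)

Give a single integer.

4

cl via duality: int({1, 4, 2}) = {1, 4, 2}, so X∖{1, 4, 2} = {3, 0}
Write k for closure, c for complement:
  1. A     = {3, 0}
  2. cA    = {1, 4, 2}
  3. kcA   = {3, 1, 0, 4, 2}
  4. ckcA  = {}
applying k or c yields no new set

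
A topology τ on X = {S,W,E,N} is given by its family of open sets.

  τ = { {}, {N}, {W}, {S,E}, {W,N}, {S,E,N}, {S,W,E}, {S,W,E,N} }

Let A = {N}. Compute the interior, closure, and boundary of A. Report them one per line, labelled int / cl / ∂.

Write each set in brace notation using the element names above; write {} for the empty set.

int(A) = {N}
cl(A)  = {N}
∂A     = {}

open subsets of A: {}, {N}; so int(A) = {N}
closure: X∖int(X∖A) = X∖{S,W,E} = {N}
∂A = {N} minus {N} = {}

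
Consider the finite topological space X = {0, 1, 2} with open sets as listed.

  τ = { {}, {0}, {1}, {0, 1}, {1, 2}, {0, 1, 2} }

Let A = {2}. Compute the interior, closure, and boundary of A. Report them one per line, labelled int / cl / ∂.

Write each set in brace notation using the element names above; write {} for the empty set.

opens ⊆ A: {}; union → int = {}
complement {0, 1}; its interior {0, 1}; cl(A) = X∖{0, 1} = {2}
boundary = {2} ∖ {} = {2}

int(A) = {}
cl(A)  = {2}
∂A     = {2}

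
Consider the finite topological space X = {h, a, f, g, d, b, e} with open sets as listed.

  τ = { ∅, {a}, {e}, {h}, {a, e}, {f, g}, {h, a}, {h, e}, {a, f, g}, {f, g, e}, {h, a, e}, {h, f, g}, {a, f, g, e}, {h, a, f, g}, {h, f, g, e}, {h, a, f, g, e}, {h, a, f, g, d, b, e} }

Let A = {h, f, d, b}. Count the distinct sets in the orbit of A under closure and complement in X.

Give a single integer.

cl via duality: int({a, g, e}) = {a, e}, so X∖{a, e} = {h, f, g, d, b}
Write k for closure, c for complement:
  1. A     = {h, f, d, b}
  2. kA    = {h, f, g, d, b}
  3. cA    = {a, g, e}
  4. ckA   = {a, e}
  5. kcA   = {a, f, g, d, b, e}
  6. kckA  = {a, d, b, e}
  7. ckcA  = {h}
  8. ckckA = {h, f, g}
  9. kckcA = {h, d, b}
  10. ckckcA = {a, f, g, e}
applying k or c yields no new set

10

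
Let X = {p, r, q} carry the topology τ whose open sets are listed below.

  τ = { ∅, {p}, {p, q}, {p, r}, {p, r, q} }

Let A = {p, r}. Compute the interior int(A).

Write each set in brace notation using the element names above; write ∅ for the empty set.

{p, r}

interior: largest open inside A is {p, r} (from ∅, {p}, {p, r})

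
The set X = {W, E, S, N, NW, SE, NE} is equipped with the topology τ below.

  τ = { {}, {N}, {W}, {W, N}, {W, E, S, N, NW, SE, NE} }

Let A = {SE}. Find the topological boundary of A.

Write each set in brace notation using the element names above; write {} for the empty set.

open subsets of A: {}; so int(A) = {}
closure: X∖int(X∖A) = X∖{W, N} = {E, S, NW, SE, NE}
∂A = {E, S, NW, SE, NE} minus {} = {E, S, NW, SE, NE}

{E, S, NW, SE, NE}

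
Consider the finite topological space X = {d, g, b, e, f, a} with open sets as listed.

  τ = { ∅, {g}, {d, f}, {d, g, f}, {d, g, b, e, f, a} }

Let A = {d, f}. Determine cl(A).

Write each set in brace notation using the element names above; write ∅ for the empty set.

closure: X∖int(X∖A) = X∖{g} = {d, b, e, f, a}

{d, b, e, f, a}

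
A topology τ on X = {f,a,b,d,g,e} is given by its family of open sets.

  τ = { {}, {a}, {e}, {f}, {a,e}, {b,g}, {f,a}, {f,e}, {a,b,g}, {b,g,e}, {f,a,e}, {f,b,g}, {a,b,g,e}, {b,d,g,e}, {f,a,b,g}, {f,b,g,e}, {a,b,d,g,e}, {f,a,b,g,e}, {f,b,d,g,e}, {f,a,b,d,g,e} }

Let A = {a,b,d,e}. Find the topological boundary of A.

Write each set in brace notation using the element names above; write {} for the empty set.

opens ⊆ A: {}, {a}, {e}, {a,e}; union → int = {a,e}
complement {f,g}; its interior {f}; cl(A) = X∖{f} = {a,b,d,g,e}
boundary = {a,b,d,g,e} ∖ {a,e} = {b,d,g}

{b,d,g}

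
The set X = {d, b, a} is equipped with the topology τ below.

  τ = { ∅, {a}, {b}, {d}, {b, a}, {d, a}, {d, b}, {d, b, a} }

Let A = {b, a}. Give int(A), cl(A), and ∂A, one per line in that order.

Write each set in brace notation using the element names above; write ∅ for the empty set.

opens ⊆ A: ∅, {b}, {a}, {b, a}; union → int = {b, a}
complement {d}; its interior {d}; cl(A) = X∖{d} = {b, a}
boundary = {b, a} ∖ {b, a} = ∅

int(A) = {b, a}
cl(A)  = {b, a}
∂A     = ∅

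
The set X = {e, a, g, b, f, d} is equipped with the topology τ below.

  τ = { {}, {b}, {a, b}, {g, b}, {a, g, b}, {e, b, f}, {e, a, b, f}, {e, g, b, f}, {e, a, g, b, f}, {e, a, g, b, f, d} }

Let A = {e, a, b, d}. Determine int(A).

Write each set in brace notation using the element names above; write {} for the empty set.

{a, b}

opens ⊆ A: {}, {b}, {a, b}; union → int = {a, b}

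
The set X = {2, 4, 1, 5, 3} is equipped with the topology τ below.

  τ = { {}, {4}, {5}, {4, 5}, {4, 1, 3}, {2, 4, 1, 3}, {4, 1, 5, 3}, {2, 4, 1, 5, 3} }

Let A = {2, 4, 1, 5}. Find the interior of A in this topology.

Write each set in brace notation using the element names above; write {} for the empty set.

opens ⊆ A: {}, {4}, {5}, {4, 5}; union → int = {4, 5}

{4, 5}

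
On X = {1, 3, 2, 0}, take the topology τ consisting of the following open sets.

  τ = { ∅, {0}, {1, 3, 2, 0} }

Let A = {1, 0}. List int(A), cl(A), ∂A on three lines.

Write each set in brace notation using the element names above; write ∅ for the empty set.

U open, U⊆A: ∅, {0}. int(A) = ⋃ = {0}
X∖A={3, 2}, int(X∖A)=∅, hence cl(A)={1, 3, 2, 0}
∂A: remove int from cl → {1, 3, 2}

int(A) = {0}
cl(A)  = {1, 3, 2, 0}
∂A     = {1, 3, 2}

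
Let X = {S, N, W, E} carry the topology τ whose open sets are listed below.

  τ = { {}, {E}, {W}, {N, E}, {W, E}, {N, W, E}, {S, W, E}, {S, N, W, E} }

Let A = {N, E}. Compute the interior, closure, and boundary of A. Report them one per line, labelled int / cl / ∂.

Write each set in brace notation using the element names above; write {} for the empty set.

int(A) = {N, E}
cl(A)  = {S, N, E}
∂A     = {S}

opens ⊆ A: {}, {E}, {N, E}; union → int = {N, E}
complement {S, W}; its interior {W}; cl(A) = X∖{W} = {S, N, E}
boundary = {S, N, E} ∖ {N, E} = {S}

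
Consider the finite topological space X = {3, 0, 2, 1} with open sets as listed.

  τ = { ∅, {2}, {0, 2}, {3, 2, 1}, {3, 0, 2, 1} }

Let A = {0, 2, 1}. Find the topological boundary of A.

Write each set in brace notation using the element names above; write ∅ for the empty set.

opens ⊆ A: ∅, {2}, {0, 2}; union → int = {0, 2}
complement {3}; its interior ∅; cl(A) = X∖∅ = {3, 0, 2, 1}
boundary = {3, 0, 2, 1} ∖ {0, 2} = {3, 1}

{3, 1}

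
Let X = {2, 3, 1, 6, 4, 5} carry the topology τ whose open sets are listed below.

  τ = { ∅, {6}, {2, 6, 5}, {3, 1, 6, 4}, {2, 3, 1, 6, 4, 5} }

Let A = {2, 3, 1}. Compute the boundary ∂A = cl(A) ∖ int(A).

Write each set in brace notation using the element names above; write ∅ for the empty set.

U open, U⊆A: ∅. int(A) = ⋃ = ∅
X∖A={6, 4, 5}, int(X∖A)={6}, hence cl(A)={2, 3, 1, 4, 5}
∂A: remove int from cl → {2, 3, 1, 4, 5}

{2, 3, 1, 4, 5}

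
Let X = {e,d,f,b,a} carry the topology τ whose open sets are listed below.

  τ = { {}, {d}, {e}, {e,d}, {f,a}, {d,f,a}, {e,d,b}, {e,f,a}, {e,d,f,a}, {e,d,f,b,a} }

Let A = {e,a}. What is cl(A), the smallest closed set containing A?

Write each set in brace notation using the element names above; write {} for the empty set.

{e,f,b,a}

cl via duality: int({d,f,b}) = {d}, so X∖{d} = {e,f,b,a}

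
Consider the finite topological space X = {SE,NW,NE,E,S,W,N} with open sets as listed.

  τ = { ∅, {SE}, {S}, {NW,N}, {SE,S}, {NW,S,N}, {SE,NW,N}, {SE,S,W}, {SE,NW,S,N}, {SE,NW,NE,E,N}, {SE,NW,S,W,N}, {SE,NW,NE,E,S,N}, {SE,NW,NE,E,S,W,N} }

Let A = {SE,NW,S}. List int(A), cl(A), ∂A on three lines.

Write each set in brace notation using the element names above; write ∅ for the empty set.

open subsets of A: ∅, {S}, {SE}, {SE,S}; so int(A) = {SE,S}
closure: X∖int(X∖A) = X∖∅ = {SE,NW,NE,E,S,W,N}
∂A = {SE,NW,NE,E,S,W,N} minus {SE,S} = {NW,NE,E,W,N}

int(A) = {SE,S}
cl(A)  = {SE,NW,NE,E,S,W,N}
∂A     = {NW,NE,E,W,N}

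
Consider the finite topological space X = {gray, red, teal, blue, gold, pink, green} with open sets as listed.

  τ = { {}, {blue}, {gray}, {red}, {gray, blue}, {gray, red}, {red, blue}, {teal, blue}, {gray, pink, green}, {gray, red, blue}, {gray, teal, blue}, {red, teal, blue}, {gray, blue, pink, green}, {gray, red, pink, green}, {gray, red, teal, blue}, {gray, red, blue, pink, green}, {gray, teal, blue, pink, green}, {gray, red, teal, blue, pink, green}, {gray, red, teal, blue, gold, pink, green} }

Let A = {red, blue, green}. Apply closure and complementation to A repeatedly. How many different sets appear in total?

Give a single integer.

10

closure: X∖int(X∖A) = X∖{gray} = {red, teal, blue, gold, pink, green}
Let k=closure and c=complement:
  1. A     = {red, blue, green}
  2. kA    = {red, teal, blue, gold, pink, green}
  3. cA    = {gray, teal, gold, pink}
  4. ckA   = {gray}
  5. kcA   = {gray, teal, gold, pink, green}
  6. kckA  = {gray, gold, pink, green}
  7. ckcA  = {red, blue}
  8. ckckA = {red, teal, blue}
  9. kckcA = {red, teal, blue, gold}
  10. ckckcA = {gray, pink, green}
— saturated at 10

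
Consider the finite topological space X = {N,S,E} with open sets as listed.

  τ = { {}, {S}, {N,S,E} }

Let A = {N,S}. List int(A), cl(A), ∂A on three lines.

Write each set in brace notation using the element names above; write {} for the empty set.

open subsets of A: {}, {S}; so int(A) = {S}
closure: X∖int(X∖A) = X∖{} = {N,S,E}
∂A = {N,S,E} minus {S} = {N,E}

int(A) = {S}
cl(A)  = {N,S,E}
∂A     = {N,E}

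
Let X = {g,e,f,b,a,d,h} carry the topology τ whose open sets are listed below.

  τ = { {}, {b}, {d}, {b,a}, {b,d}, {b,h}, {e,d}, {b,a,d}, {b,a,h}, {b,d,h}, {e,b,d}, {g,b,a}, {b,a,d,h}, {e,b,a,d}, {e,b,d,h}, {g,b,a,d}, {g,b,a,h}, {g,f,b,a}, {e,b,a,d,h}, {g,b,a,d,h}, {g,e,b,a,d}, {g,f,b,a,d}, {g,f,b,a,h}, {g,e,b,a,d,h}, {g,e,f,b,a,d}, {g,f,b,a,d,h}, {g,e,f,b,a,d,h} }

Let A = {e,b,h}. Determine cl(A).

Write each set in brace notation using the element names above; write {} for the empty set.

{g,e,f,b,a,h}

X∖A={g,f,a,d}, int(X∖A)={d}, hence cl(A)={g,e,f,b,a,h}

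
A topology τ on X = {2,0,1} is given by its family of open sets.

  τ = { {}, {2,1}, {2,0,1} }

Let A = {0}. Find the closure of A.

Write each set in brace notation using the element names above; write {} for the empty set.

X∖A={2,1}, int(X∖A)={2,1}, hence cl(A)={0}

{0}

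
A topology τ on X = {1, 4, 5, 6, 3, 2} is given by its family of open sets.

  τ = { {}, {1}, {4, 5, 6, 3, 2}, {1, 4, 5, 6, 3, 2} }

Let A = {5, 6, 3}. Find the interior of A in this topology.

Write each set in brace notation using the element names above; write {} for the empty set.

{}

opens ⊆ A: {}; union → int = {}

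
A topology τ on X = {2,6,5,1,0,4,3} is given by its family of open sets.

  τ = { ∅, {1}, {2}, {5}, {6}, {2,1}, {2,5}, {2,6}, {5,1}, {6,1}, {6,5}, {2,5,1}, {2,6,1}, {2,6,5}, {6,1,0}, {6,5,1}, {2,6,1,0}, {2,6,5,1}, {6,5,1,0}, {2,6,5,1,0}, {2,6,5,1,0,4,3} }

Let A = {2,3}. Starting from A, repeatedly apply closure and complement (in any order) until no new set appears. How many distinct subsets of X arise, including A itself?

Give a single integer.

cl via duality: int({6,5,1,0,4}) = {6,5,1,0}, so X∖{6,5,1,0} = {2,4,3}
Write k for closure, c for complement:
  1. A     = {2,3}
  2. kA    = {2,4,3}
  3. cA    = {6,5,1,0,4}
  4. ckA   = {6,5,1,0}
  5. kcA   = {6,5,1,0,4,3}
  6. ckcA  = {2}
applying k or c yields no new set

6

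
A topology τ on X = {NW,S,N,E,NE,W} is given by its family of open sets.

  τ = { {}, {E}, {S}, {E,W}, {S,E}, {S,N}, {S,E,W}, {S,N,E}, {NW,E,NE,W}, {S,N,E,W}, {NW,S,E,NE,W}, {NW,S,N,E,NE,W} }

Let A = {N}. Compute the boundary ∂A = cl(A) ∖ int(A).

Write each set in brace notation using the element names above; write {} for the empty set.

{N}

open subsets of A: {}; so int(A) = {}
closure: X∖int(X∖A) = X∖{NW,S,E,NE,W} = {N}
∂A = {N} minus {} = {N}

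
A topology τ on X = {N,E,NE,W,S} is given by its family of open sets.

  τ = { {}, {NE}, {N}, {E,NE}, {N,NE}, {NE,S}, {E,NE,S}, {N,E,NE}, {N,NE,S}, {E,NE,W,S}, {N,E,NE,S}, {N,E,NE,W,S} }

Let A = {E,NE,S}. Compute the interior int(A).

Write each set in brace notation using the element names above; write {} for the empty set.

{E,NE,S}

U open, U⊆A: {}, {NE}, {NE,S}, {E,NE}, {E,NE,S}. int(A) = ⋃ = {E,NE,S}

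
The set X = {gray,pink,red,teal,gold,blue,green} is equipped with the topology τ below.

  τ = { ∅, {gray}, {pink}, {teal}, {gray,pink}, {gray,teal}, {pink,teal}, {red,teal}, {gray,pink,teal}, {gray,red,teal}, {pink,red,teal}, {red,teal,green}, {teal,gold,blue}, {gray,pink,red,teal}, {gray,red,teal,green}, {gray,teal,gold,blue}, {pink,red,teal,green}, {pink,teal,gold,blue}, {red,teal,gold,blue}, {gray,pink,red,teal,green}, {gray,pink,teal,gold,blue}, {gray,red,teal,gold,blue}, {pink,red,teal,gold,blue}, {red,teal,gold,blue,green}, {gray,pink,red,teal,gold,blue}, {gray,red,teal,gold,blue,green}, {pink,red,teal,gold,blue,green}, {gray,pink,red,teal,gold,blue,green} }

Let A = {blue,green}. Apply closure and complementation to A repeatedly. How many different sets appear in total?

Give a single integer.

6

cl via duality: int({gray,pink,red,teal,gold}) = {gray,pink,red,teal}, so X∖{gray,pink,red,teal} = {gold,blue,green}
Write k for closure, c for complement:
  1. A     = {blue,green}
  2. kA    = {gold,blue,green}
  3. cA    = {gray,pink,red,teal,gold}
  4. ckA   = {gray,pink,red,teal}
  5. kcA   = {gray,pink,red,teal,gold,blue,green}
  6. ckcA  = ∅
applying k or c yields no new set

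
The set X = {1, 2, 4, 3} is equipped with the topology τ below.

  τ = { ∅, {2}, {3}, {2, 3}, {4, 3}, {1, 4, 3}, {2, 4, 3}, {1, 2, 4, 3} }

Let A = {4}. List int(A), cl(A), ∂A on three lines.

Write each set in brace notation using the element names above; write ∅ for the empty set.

open subsets of A: ∅; so int(A) = ∅
closure: X∖int(X∖A) = X∖{2, 3} = {1, 4}
∂A = {1, 4} minus ∅ = {1, 4}

int(A) = ∅
cl(A)  = {1, 4}
∂A     = {1, 4}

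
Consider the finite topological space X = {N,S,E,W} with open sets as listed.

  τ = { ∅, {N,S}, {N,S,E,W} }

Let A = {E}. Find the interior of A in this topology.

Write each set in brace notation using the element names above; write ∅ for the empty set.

open subsets of A: ∅; so int(A) = ∅

∅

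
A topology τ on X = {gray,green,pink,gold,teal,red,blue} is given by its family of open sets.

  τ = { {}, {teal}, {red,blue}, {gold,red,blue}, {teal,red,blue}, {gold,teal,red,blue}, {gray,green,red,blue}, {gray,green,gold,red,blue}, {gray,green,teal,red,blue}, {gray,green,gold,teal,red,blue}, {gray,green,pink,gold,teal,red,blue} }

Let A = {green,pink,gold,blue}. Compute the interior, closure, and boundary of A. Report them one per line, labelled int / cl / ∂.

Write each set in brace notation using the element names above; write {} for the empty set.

int(A) = {}
cl(A)  = {gray,green,pink,gold,red,blue}
∂A     = {gray,green,pink,gold,red,blue}

opens ⊆ A: {}; union → int = {}
complement {gray,teal,red}; its interior {teal}; cl(A) = X∖{teal} = {gray,green,pink,gold,red,blue}
boundary = {gray,green,pink,gold,red,blue} ∖ {} = {gray,green,pink,gold,red,blue}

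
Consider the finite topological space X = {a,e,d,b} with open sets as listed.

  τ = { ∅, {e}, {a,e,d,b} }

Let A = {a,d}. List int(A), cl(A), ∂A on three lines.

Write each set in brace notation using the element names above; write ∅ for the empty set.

int(A) = ∅
cl(A)  = {a,d,b}
∂A     = {a,d,b}

U open, U⊆A: ∅. int(A) = ⋃ = ∅
X∖A={e,b}, int(X∖A)={e}, hence cl(A)={a,d,b}
∂A: remove int from cl → {a,d,b}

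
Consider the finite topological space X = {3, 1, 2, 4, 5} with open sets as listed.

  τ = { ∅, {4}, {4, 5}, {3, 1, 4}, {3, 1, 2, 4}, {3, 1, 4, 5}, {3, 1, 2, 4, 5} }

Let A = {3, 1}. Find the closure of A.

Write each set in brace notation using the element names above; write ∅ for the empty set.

{3, 1, 2}

cl via duality: int({2, 4, 5}) = {4, 5}, so X∖{4, 5} = {3, 1, 2}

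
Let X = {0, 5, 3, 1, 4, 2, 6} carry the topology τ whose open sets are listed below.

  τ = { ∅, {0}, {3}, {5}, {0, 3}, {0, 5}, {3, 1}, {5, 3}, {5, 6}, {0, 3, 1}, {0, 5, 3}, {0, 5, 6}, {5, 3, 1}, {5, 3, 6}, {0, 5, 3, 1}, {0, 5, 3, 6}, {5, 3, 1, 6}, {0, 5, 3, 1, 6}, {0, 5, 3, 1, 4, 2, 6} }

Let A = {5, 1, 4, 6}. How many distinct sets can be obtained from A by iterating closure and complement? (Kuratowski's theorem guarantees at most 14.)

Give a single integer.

8

cl via duality: int({0, 3, 2}) = {0, 3}, so X∖{0, 3} = {5, 1, 4, 2, 6}
Write k for closure, c for complement:
  1. A     = {5, 1, 4, 6}
  2. kA    = {5, 1, 4, 2, 6}
  3. cA    = {0, 3, 2}
  4. ckA   = {0, 3}
  5. kcA   = {0, 3, 1, 4, 2}
  6. ckcA  = {5, 6}
  7. kckcA = {5, 4, 2, 6}
  8. ckckcA = {0, 3, 1}
applying k or c yields no new set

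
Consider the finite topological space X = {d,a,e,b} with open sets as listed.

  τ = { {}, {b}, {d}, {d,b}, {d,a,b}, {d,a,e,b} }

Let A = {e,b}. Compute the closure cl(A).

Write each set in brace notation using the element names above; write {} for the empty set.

{a,e,b}

complement {d,a}; its interior {d}; cl(A) = X∖{d} = {a,e,b}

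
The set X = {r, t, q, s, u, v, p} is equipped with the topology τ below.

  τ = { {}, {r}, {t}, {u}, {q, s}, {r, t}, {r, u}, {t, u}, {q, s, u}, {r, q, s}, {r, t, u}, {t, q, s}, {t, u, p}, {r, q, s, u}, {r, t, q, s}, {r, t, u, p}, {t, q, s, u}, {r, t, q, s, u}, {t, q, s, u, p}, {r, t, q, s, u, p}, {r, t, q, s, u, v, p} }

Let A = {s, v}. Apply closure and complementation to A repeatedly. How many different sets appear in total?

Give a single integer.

8

X∖A={r, t, q, u, p}, int(X∖A)={r, t, u, p}, hence cl(A)={q, s, v}
Orbit (k=closure, c=complement):
  1. A     = {s, v}
  2. kA    = {q, s, v}
  3. cA    = {r, t, q, u, p}
  4. ckA   = {r, t, u, p}
  5. kcA   = {r, t, q, s, u, v, p}
  6. kckA  = {r, t, u, v, p}
  7. ckcA  = {}
  8. ckckA = {q, s}
(closed under both — stop)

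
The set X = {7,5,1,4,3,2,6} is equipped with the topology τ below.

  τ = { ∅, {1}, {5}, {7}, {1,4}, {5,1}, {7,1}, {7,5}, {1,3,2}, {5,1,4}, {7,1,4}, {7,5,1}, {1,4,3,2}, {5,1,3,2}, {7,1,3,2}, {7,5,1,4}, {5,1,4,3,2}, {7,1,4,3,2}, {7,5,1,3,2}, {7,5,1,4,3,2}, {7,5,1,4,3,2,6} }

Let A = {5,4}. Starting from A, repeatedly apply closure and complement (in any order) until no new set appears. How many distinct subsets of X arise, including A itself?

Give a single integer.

complement {7,1,3,2,6}; its interior {7,1,3,2}; cl(A) = X∖{7,1,3,2} = {5,4,6}
With k = closure, c = complement:
  1. A     = {5,4}
  2. kA    = {5,4,6}
  3. cA    = {7,1,3,2,6}
  4. ckA   = {7,1,3,2}
  5. kcA   = {7,1,4,3,2,6}
  6. ckcA  = {5}
  7. kckcA = {5,6}
  8. ckckcA = {7,1,4,3,2}
k, c of each give nothing new

8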